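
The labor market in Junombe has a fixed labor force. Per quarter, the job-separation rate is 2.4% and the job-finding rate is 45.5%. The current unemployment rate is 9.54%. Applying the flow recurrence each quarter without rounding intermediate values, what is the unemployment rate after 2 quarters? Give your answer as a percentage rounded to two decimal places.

With a fixed labor force, u_{t+1} = u_t + s·(1−u_t) − f·u_t = u_t·(1−s−f) + s.
Here 1−s−f = 0.521 and s = 0.024.
u_1 = 0.095400 × 0.521 + 0.024 = 0.073703.
u_2 = 0.073703 × 0.521 + 0.024 = 0.062399.

Unemployment rate after two quarters ≈ 6.24%.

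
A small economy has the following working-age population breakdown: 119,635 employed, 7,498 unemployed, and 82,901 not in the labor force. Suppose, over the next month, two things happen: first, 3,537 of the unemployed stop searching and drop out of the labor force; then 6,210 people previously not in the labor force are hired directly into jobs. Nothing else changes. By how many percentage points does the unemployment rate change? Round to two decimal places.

Initially, labor force = 119,635 + 7,498 = 127,133, so u = 7,498/127,133 = 5.90%.
After the first change, unemployed and labor force both fall by 3,537 → E = 119,635, U = 3,961, labor force = 123,596.
After the second change, employed and labor force both rise by 6,210; unemployed unchanged → E = 125,845, U = 3,961, labor force = 129,806.
New unemployment rate = 3,961 / 129,806 = 3.05%.
Change = 3.05% − 5.90% = −2.85 percentage points.

The unemployment rate changes by −2.85 percentage points.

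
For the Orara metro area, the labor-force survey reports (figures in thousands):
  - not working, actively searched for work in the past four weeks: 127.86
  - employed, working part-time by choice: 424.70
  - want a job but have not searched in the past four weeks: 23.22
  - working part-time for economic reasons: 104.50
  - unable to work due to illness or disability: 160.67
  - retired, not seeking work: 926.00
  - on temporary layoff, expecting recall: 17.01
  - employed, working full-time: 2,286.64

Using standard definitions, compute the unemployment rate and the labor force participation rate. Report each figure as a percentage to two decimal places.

Employed = 424.70 + 104.50 + 2,286.64 = 2,815.84 thousand (anyone who worked, including part-time for economic reasons, counts as employed).
Unemployed = 127.86 + 17.01 = 144.87 thousand (jobless and actively searching, or on temporary layoff).
Labor force = 2,815.84 + 144.87 = 2,960.71 thousand.
Not in labor force = 23.22 + 160.67 + 926.00 = 1,109.89 thousand (those not working and not actively searching are outside the labor force — including those who want a job but have given up searching).
Civilian working-age population = 2,960.71 + 1,109.89 = 4,070.60 thousand.
Unemployment rate = 144.87 / 2,960.71 = 4.89%.
Labor force participation rate = 2,960.71 / 4,070.60 = 72.73%.

Unemployment rate ≈ 4.89%; labor force participation rate ≈ 72.73%.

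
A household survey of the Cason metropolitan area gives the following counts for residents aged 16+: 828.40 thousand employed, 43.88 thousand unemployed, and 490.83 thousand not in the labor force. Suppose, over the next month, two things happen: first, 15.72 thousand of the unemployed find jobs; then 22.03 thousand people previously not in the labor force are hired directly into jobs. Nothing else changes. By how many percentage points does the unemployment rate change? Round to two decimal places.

Initially, labor force = 828.40 + 43.88 = 872.28 thousand, so u = 43.88/872.28 = 5.03%.
After the first change, unemployed falls and employed rises by 15.72; labor force unchanged → E = 844.12, U = 28.16, labor force = 872.28 thousand.
After the second change, employed and labor force both rise by 22.03; unemployed unchanged → E = 866.15, U = 28.16, labor force = 894.31 thousand.
New unemployment rate = 28.16 / 894.31 = 3.15%.
Change = 3.15% − 5.03% = −1.88 percentage points.

The unemployment rate changes by −1.88 percentage points.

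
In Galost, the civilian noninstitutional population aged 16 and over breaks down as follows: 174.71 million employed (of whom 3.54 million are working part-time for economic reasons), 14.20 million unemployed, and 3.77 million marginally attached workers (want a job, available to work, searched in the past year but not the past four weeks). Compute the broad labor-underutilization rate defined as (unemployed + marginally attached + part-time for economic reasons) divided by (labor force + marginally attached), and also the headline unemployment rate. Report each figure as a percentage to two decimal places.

Labor force = 174.71 + 14.20 = 188.91 million.
Numerator = 14.20 + 3.77 + 3.54 = 21.51 million.
Denominator = 188.91 + 3.77 = 192.68 million.
Broad rate = 21.51 / 192.68 = 11.16%.
Headline unemployment rate = 14.20 / 188.91 = 7.52%.

Broad underutilization rate ≈ 11.16%; headline unemployment rate ≈ 7.52%.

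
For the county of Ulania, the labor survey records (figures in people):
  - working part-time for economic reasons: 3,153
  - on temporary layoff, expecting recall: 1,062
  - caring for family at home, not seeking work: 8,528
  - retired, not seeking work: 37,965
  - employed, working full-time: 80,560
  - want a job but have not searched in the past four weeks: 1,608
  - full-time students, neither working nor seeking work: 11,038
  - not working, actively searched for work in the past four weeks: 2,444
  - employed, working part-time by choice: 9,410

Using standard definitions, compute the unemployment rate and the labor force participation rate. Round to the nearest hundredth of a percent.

Employed = 3,153 + 80,560 + 9,410 = 93,123 (anyone who worked, including part-time for economic reasons, counts as employed).
Unemployed = 1,062 + 2,444 = 3,506 (jobless and actively searching, or on temporary layoff).
Labor force = 93,123 + 3,506 = 96,629.
Not in labor force = 8,528 + 37,965 + 1,608 + 11,038 = 59,139 (those not working and not actively searching are outside the labor force — including those who want a job but have given up searching).
Civilian working-age population = 96,629 + 59,139 = 155,768.
Unemployment rate = 3,506 / 96,629 = 3.63%.
Labor force participation rate = 96,629 / 155,768 = 62.03%.

Unemployment rate ≈ 3.63%; labor force participation rate ≈ 62.03%.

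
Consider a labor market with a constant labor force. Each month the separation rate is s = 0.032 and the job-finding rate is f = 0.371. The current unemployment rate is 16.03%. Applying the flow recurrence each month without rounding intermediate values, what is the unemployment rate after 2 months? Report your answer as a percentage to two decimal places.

Unemployment rate after two months ≈ 10.82%.

With a fixed labor force, u_{t+1} = u_t + s·(1−u_t) − f·u_t = u_t·(1−s−f) + s.
Here 1−s−f = 0.597 and s = 0.032.
u_1 = 0.160300 × 0.597 + 0.032 = 0.127699.
u_2 = 0.127699 × 0.597 + 0.032 = 0.108236.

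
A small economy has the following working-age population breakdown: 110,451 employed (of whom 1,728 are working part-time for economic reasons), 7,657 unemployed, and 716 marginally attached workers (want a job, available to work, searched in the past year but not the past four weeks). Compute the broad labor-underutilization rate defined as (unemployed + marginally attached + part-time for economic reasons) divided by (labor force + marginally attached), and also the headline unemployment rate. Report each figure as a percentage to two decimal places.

Labor force = 110,451 + 7,657 = 118,108.
Numerator = 7,657 + 716 + 1,728 = 10,101.
Denominator = 118,108 + 716 = 118,824.
Broad rate = 10,101 / 118,824 = 8.50%.
Headline unemployment rate = 7,657 / 118,108 = 6.48%.

Broad underutilization rate ≈ 8.50%; headline unemployment rate ≈ 6.48%.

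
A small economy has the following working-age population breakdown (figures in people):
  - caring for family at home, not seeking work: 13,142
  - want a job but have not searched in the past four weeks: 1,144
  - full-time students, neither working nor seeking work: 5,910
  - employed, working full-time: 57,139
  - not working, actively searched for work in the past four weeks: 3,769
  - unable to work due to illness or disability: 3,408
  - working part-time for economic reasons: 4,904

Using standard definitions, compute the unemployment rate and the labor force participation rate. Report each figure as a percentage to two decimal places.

Employed = 57,139 + 4,904 = 62,043 (anyone who worked, including part-time for economic reasons, counts as employed).
Unemployed = 3,769.
Labor force = 62,043 + 3,769 = 65,812.
Not in labor force = 13,142 + 1,144 + 5,910 + 3,408 = 23,604 (those not working and not actively searching are outside the labor force — including those who want a job but have given up searching).
Civilian working-age population = 65,812 + 23,604 = 89,416.
Unemployment rate = 3,769 / 65,812 = 5.73%.
Labor force participation rate = 65,812 / 89,416 = 73.60%.

Unemployment rate ≈ 5.73%; labor force participation rate ≈ 73.60%.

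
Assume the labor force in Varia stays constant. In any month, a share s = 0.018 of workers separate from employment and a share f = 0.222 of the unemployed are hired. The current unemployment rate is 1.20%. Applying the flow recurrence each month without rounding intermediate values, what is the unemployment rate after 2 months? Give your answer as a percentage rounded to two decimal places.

Unemployment rate after two months ≈ 3.86%.

With a fixed labor force, u_{t+1} = u_t + s·(1−u_t) − f·u_t = u_t·(1−s−f) + s.
Here 1−s−f = 0.760 and s = 0.018.
u_1 = 0.012000 × 0.760 + 0.018 = 0.027120.
u_2 = 0.027120 × 0.760 + 0.018 = 0.038611.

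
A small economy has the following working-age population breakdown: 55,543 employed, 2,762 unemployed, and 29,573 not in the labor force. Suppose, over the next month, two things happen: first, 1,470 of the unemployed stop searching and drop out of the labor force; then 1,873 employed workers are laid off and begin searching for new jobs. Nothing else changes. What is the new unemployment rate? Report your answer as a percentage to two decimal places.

New unemployment rate ≈ 5.57%.

Initially, labor force = 55,543 + 2,762 = 58,305, so u = 2,762/58,305 = 4.74%.
After the first change, unemployed and labor force both fall by 1,470 → E = 55,543, U = 1,292, labor force = 56,835.
After the second change, employed falls and unemployed rises by 1,873; labor force unchanged → E = 53,670, U = 3,165, labor force = 56,835.
New unemployment rate = 3,165 / 56,835 = 5.57%.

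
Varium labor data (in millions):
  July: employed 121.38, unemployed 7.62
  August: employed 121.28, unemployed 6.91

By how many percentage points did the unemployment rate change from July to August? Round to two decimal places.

The unemployment rate changed by −0.52 percentage points.

July: labor force = 121.38 + 7.62 = 129.00; u = 7.62/129.00 = 5.91%.
August: labor force = 121.28 + 6.91 = 128.19; u = 6.91/128.19 = 5.39%.
Change = 5.39% − 5.91% = −0.52 pp.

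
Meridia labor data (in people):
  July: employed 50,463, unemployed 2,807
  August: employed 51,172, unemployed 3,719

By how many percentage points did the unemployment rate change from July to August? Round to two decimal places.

July: labor force = 50,463 + 2,807 = 53,270; u = 2,807/53,270 = 5.27%.
August: labor force = 51,172 + 3,719 = 54,891; u = 3,719/54,891 = 6.78%.
Change = 6.78% − 5.27% = +1.51 pp.

The unemployment rate changed by +1.51 percentage points.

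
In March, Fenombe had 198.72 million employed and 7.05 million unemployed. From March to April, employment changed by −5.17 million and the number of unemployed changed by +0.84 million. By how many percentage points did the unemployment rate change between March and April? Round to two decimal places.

March: labor force = 198.72 + 7.05 = 205.77; u = 7.05/205.77 = 3.43%.
April: labor force = 193.55 + 7.89 = 201.44; u = 7.89/201.44 = 3.92%.
Change = 3.92% − 3.43% = +0.49 pp.

The unemployment rate changed by +0.49 percentage points.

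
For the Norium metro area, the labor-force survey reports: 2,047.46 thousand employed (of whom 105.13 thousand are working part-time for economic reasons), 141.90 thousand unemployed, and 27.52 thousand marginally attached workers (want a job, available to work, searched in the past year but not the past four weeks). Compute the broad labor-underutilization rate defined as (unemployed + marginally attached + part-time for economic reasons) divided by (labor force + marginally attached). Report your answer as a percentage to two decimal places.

Labor force = 2,047.46 + 141.90 = 2,189.36 thousand.
Numerator = 141.90 + 27.52 + 105.13 = 274.55 thousand.
Denominator = 2,189.36 + 27.52 = 2,216.88 thousand.
Broad rate = 274.55 / 2,216.88 = 12.38%.

Broad underutilization rate ≈ 12.38%.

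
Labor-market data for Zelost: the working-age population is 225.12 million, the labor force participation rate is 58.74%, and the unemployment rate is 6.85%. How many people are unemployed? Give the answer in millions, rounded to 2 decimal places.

About 9.06 million are unemployed.

Labor force = 0.5874 × 225.12 = 132.24 million.
Unemployed = 0.0685 × 132.24 ≈ 9.06 million.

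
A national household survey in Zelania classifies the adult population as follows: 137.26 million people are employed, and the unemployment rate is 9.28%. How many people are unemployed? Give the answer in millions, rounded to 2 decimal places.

Let U be the number unemployed. The labor force is E + U, and U/(E+U) = 0.0928.
So U = 0.0928 × 137.26 / (1 − 0.0928) = 12.7377 / 0.9072 ≈ 14.04 million.

About 14.04 million are unemployed.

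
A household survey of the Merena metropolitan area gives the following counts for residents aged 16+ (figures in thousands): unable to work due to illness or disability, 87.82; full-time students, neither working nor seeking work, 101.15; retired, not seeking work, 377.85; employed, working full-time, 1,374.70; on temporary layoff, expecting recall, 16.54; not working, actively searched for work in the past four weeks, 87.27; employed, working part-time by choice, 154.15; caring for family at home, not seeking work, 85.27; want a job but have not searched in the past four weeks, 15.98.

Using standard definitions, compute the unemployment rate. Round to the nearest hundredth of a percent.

Unemployment rate ≈ 6.36%.

Employed = 1,374.70 + 154.15 = 1,528.85 thousand.
Unemployed = 16.54 + 87.27 = 103.81 thousand (jobless and actively searching, or on temporary layoff).
Labor force = 1,528.85 + 103.81 = 1,632.66 thousand.
Unemployment rate = 103.81 / 1,632.66 = 6.36%.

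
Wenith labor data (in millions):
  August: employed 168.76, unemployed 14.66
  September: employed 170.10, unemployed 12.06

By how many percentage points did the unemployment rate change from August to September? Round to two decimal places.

August: labor force = 168.76 + 14.66 = 183.42; u = 14.66/183.42 = 7.99%.
September: labor force = 170.10 + 12.06 = 182.16; u = 12.06/182.16 = 6.62%.
Change = 6.62% − 7.99% = −1.37 pp.

The unemployment rate changed by −1.37 percentage points.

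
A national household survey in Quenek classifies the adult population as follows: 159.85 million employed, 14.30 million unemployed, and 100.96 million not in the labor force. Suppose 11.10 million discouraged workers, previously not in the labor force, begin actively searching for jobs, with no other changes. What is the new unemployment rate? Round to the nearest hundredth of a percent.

New unemployment rate ≈ 13.71%.

Initially, labor force = 159.85 + 14.30 = 174.15 million, so u = 14.30/174.15 = 8.21%.
After the change, unemployed and labor force both rise by 11.10 → E = 159.85, U = 25.40, labor force = 185.25 million.
New unemployment rate = 25.40 / 185.25 = 13.71%.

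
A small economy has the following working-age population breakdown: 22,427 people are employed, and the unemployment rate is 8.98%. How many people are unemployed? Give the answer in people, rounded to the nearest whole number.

About 2,213 are unemployed.

Let U be the number unemployed. The labor force is E + U, and U/(E+U) = 0.0898.
So U = 0.0898 × 22,427 / (1 − 0.0898) = 2013.94 / 0.9102 ≈ 2,213.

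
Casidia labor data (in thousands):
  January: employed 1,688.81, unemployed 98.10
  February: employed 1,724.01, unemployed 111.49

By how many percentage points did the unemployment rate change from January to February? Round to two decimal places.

January: labor force = 1,688.81 + 98.10 = 1,786.91; u = 98.10/1,786.91 = 5.49%.
February: labor force = 1,724.01 + 111.49 = 1,835.50; u = 111.49/1,835.50 = 6.07%.
Change = 6.07% − 5.49% = +0.58 pp.

The unemployment rate changed by +0.58 percentage points.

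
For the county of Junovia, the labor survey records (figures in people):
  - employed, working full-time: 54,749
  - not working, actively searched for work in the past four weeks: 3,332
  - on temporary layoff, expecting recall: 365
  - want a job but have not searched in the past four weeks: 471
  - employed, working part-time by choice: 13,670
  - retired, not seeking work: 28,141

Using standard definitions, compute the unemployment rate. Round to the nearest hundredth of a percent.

Employed = 54,749 + 13,670 = 68,419.
Unemployed = 3,332 + 365 = 3,697 (jobless and actively searching, or on temporary layoff).
Labor force = 68,419 + 3,697 = 72,116.
Unemployment rate = 3,697 / 72,116 = 5.13%.

Unemployment rate ≈ 5.13%.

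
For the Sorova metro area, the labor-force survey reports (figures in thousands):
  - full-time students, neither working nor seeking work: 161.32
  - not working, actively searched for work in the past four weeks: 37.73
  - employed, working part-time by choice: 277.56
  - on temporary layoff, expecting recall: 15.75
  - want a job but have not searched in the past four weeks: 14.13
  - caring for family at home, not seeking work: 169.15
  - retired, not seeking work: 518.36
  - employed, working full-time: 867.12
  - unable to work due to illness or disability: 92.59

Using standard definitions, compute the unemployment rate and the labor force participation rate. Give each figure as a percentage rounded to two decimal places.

Employed = 277.56 + 867.12 = 1,144.68 thousand.
Unemployed = 37.73 + 15.75 = 53.48 thousand (jobless and actively searching, or on temporary layoff).
Labor force = 1,144.68 + 53.48 = 1,198.16 thousand.
Not in labor force = 161.32 + 14.13 + 169.15 + 518.36 + 92.59 = 955.55 thousand (those not working and not actively searching are outside the labor force — including those who want a job but have given up searching).
Civilian working-age population = 1,198.16 + 955.55 = 2,153.71 thousand.
Unemployment rate = 53.48 / 1,198.16 = 4.46%.
Labor force participation rate = 1,198.16 / 2,153.71 = 55.63%.

Unemployment rate ≈ 4.46%; labor force participation rate ≈ 55.63%.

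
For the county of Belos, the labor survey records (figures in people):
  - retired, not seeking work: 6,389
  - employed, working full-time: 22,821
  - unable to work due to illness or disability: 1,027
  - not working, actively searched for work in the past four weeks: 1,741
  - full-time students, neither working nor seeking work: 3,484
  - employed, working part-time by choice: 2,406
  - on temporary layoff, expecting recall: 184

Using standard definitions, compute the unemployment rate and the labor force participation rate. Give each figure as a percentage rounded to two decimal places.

Unemployment rate ≈ 7.09%; labor force participation rate ≈ 71.35%.

Employed = 22,821 + 2,406 = 25,227.
Unemployed = 1,741 + 184 = 1,925 (jobless and actively searching, or on temporary layoff).
Labor force = 25,227 + 1,925 = 27,152.
Not in labor force = 6,389 + 1,027 + 3,484 = 10,900 (those not working and not actively searching are outside the labor force).
Civilian working-age population = 27,152 + 10,900 = 38,052.
Unemployment rate = 1,925 / 27,152 = 7.09%.
Labor force participation rate = 27,152 / 38,052 = 71.35%.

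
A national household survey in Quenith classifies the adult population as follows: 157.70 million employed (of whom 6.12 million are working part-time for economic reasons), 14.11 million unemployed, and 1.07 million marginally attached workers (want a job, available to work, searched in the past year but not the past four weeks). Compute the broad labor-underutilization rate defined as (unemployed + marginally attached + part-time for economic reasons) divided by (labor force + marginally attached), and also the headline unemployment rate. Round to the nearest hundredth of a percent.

Broad underutilization rate ≈ 12.32%; headline unemployment rate ≈ 8.21%.

Labor force = 157.70 + 14.11 = 171.81 million.
Numerator = 14.11 + 1.07 + 6.12 = 21.30 million.
Denominator = 171.81 + 1.07 = 172.88 million.
Broad rate = 21.30 / 172.88 = 12.32%.
Headline unemployment rate = 14.11 / 171.81 = 8.21%.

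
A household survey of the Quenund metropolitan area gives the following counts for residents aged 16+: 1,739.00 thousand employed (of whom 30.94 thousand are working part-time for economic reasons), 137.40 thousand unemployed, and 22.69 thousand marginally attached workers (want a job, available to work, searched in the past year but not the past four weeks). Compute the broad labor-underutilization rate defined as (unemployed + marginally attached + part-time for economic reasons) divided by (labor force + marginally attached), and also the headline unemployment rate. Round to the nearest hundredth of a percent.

Broad underutilization rate ≈ 10.06%; headline unemployment rate ≈ 7.32%.

Labor force = 1,739.00 + 137.40 = 1,876.40 thousand.
Numerator = 137.40 + 22.69 + 30.94 = 191.03 thousand.
Denominator = 1,876.40 + 22.69 = 1,899.09 thousand.
Broad rate = 191.03 / 1,899.09 = 10.06%.
Headline unemployment rate = 137.40 / 1,876.40 = 7.32%.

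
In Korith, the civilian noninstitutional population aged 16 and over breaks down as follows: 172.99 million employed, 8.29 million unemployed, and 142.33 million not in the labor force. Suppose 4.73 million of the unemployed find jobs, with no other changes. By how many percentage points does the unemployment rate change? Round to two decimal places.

The unemployment rate changes by −2.61 percentage points.

Initially, labor force = 172.99 + 8.29 = 181.28 million, so u = 8.29/181.28 = 4.57%.
After the change, unemployed falls and employed rises by 4.73; labor force unchanged → E = 177.72, U = 3.56, labor force = 181.28 million.
New unemployment rate = 3.56 / 181.28 = 1.96%.
Change = 1.96% − 4.57% = −2.61 percentage points.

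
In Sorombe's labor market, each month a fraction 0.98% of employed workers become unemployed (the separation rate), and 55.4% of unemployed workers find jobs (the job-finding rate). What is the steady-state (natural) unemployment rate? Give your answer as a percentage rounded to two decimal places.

Steady-state unemployment rate ≈ 1.74%.

At steady state the flows balance: s·E = f·U, so U/(E+U) = s/(s+f).
u* = 0.98 / (0.98 + 55.4) = 0.98 / 56.38 = 1.74%.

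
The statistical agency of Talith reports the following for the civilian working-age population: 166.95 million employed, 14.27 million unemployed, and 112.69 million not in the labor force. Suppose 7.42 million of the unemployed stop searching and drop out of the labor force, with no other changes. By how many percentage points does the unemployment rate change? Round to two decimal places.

The unemployment rate changes by −3.93 percentage points.

Initially, labor force = 166.95 + 14.27 = 181.22 million, so u = 14.27/181.22 = 7.87%.
After the change, unemployed and labor force both fall by 7.42 → E = 166.95, U = 6.85, labor force = 173.80 million.
New unemployment rate = 6.85 / 173.80 = 3.94%.
Change = 3.94% − 7.87% = −3.93 percentage points.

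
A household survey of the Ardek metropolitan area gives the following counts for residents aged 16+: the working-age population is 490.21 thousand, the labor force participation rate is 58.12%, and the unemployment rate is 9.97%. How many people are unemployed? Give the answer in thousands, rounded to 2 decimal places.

Labor force = 0.5812 × 490.21 = 284.91 thousand.
Unemployed = 0.0997 × 284.91 ≈ 28.41 thousand.

About 28.41 thousand are unemployed.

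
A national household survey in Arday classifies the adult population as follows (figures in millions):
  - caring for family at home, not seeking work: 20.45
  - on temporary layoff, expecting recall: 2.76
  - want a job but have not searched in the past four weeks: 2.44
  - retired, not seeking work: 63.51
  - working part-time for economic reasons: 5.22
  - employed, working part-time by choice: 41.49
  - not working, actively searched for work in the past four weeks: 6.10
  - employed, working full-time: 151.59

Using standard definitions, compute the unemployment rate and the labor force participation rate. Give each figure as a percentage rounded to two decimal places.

Employed = 5.22 + 41.49 + 151.59 = 198.30 million (anyone who worked, including part-time for economic reasons, counts as employed).
Unemployed = 2.76 + 6.10 = 8.86 million (jobless and actively searching, or on temporary layoff).
Labor force = 198.30 + 8.86 = 207.16 million.
Not in labor force = 20.45 + 2.44 + 63.51 = 86.40 million (those not working and not actively searching are outside the labor force — including those who want a job but have given up searching).
Civilian working-age population = 207.16 + 86.40 = 293.56 million.
Unemployment rate = 8.86 / 207.16 = 4.28%.
Labor force participation rate = 207.16 / 293.56 = 70.57%.

Unemployment rate ≈ 4.28%; labor force participation rate ≈ 70.57%.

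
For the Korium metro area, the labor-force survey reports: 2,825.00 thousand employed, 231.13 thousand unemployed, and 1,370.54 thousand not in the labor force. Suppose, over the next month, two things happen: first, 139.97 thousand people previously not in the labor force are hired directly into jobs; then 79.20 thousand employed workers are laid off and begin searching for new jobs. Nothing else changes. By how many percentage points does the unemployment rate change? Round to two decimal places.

Initially, labor force = 2,825.00 + 231.13 = 3,056.13 thousand, so u = 231.13/3,056.13 = 7.56%.
After the first change, employed and labor force both rise by 139.97; unemployed unchanged → E = 2,964.97, U = 231.13, labor force = 3,196.10 thousand.
After the second change, employed falls and unemployed rises by 79.20; labor force unchanged → E = 2,885.77, U = 310.33, labor force = 3,196.10 thousand.
New unemployment rate = 310.33 / 3,196.10 = 9.71%.
Change = 9.71% − 7.56% = +2.15 percentage points.

The unemployment rate changes by +2.15 percentage points.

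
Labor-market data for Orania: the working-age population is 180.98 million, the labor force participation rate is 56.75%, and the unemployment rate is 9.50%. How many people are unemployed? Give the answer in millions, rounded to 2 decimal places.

Labor force = 0.5675 × 180.98 = 102.71 million.
Unemployed = 0.0950 × 102.71 ≈ 9.76 million.

About 9.76 million are unemployed.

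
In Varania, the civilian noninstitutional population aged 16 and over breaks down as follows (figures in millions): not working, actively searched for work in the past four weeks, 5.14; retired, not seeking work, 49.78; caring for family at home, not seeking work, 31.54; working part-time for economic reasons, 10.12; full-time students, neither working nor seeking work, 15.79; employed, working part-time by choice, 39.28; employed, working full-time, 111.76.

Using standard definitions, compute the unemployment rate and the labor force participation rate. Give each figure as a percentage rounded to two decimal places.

Unemployment rate ≈ 3.09%; labor force participation rate ≈ 63.13%.

Employed = 10.12 + 39.28 + 111.76 = 161.16 million (anyone who worked, including part-time for economic reasons, counts as employed).
Unemployed = 5.14 million.
Labor force = 161.16 + 5.14 = 166.30 million.
Not in labor force = 49.78 + 31.54 + 15.79 = 97.11 million (those not working and not actively searching are outside the labor force).
Civilian working-age population = 166.30 + 97.11 = 263.41 million.
Unemployment rate = 5.14 / 166.30 = 3.09%.
Labor force participation rate = 166.30 / 263.41 = 63.13%.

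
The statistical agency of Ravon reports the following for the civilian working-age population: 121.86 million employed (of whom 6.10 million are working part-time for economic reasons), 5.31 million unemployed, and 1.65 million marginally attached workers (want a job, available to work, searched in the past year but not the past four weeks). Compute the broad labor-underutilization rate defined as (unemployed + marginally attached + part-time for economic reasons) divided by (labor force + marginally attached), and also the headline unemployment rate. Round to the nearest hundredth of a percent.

Labor force = 121.86 + 5.31 = 127.17 million.
Numerator = 5.31 + 1.65 + 6.10 = 13.06 million.
Denominator = 127.17 + 1.65 = 128.82 million.
Broad rate = 13.06 / 128.82 = 10.14%.
Headline unemployment rate = 5.31 / 127.17 = 4.18%.

Broad underutilization rate ≈ 10.14%; headline unemployment rate ≈ 4.18%.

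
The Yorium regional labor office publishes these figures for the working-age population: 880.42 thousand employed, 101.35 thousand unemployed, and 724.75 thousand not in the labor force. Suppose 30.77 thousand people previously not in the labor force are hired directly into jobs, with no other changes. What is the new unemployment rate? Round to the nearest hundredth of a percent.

New unemployment rate ≈ 10.01%.

Initially, labor force = 880.42 + 101.35 = 981.77 thousand, so u = 101.35/981.77 = 10.32%.
After the change, employed and labor force both rise by 30.77; unemployed unchanged → E = 911.19, U = 101.35, labor force = 1,012.54 thousand.
New unemployment rate = 101.35 / 1,012.54 = 10.01%.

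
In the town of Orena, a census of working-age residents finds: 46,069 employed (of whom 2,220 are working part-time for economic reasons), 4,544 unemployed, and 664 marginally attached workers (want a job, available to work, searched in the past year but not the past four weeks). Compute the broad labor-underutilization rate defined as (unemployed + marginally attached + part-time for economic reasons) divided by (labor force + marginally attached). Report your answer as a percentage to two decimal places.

Labor force = 46,069 + 4,544 = 50,613.
Numerator = 4,544 + 664 + 2,220 = 7,428.
Denominator = 50,613 + 664 = 51,277.
Broad rate = 7,428 / 51,277 = 14.49%.

Broad underutilization rate ≈ 14.49%.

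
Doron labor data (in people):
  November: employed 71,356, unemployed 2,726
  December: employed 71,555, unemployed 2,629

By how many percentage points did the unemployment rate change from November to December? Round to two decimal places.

The unemployment rate changed by −0.14 percentage points.

November: labor force = 71,356 + 2,726 = 74,082; u = 2,726/74,082 = 3.68%.
December: labor force = 71,555 + 2,629 = 74,184; u = 2,629/74,184 = 3.54%.
Change = 3.54% − 3.68% = −0.14 pp.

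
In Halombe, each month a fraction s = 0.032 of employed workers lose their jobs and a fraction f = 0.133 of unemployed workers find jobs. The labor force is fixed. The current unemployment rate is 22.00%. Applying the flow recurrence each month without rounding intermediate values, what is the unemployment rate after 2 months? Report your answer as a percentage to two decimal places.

Unemployment rate after two months ≈ 21.21%.

With a fixed labor force, u_{t+1} = u_t + s·(1−u_t) − f·u_t = u_t·(1−s−f) + s.
Here 1−s−f = 0.835 and s = 0.032.
u_1 = 0.220000 × 0.835 + 0.032 = 0.215700.
u_2 = 0.215700 × 0.835 + 0.032 = 0.212110.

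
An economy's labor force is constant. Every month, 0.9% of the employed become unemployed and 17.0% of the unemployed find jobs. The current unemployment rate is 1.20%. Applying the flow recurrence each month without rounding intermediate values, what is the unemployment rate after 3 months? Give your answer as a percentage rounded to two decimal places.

Unemployment rate after three months ≈ 2.91%.

With a fixed labor force, u_{t+1} = u_t + s·(1−u_t) − f·u_t = u_t·(1−s−f) + s.
Here 1−s−f = 0.821 and s = 0.009.
u_1 = 0.012000 × 0.821 + 0.009 = 0.018852.
u_2 = 0.018852 × 0.821 + 0.009 = 0.024477.
u_3 = 0.024477 × 0.821 + 0.009 = 0.029096.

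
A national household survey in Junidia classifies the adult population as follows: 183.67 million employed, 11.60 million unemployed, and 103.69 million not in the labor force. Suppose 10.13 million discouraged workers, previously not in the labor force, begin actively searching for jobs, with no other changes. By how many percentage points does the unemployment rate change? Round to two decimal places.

Initially, labor force = 183.67 + 11.60 = 195.27 million, so u = 11.60/195.27 = 5.94%.
After the change, unemployed and labor force both rise by 10.13 → E = 183.67, U = 21.73, labor force = 205.40 million.
New unemployment rate = 21.73 / 205.40 = 10.58%.
Change = 10.58% − 5.94% = +4.64 percentage points.

The unemployment rate changes by +4.64 percentage points.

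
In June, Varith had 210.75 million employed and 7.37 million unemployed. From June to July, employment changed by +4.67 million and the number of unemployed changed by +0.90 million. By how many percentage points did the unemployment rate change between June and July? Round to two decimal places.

The unemployment rate changed by +0.32 percentage points.

June: labor force = 210.75 + 7.37 = 218.12; u = 7.37/218.12 = 3.38%.
July: labor force = 215.42 + 8.27 = 223.69; u = 8.27/223.69 = 3.70%.
Change = 3.70% − 3.38% = +0.32 pp.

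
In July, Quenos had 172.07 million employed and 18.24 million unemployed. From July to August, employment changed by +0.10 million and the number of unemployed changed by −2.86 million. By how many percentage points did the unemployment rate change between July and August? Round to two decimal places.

July: labor force = 172.07 + 18.24 = 190.31; u = 18.24/190.31 = 9.58%.
August: labor force = 172.17 + 15.38 = 187.55; u = 15.38/187.55 = 8.20%.
Change = 8.20% − 9.58% = −1.38 pp.

The unemployment rate changed by −1.38 percentage points.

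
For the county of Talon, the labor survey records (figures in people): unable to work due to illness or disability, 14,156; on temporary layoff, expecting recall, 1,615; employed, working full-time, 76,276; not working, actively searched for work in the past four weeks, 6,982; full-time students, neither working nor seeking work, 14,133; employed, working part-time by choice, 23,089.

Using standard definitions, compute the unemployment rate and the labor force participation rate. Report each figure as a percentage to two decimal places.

Unemployment rate ≈ 7.96%; labor force participation rate ≈ 79.24%.

Employed = 76,276 + 23,089 = 99,365.
Unemployed = 1,615 + 6,982 = 8,597 (jobless and actively searching, or on temporary layoff).
Labor force = 99,365 + 8,597 = 107,962.
Not in labor force = 14,156 + 14,133 = 28,289 (those not working and not actively searching are outside the labor force).
Civilian working-age population = 107,962 + 28,289 = 136,251.
Unemployment rate = 8,597 / 107,962 = 7.96%.
Labor force participation rate = 107,962 / 136,251 = 79.24%.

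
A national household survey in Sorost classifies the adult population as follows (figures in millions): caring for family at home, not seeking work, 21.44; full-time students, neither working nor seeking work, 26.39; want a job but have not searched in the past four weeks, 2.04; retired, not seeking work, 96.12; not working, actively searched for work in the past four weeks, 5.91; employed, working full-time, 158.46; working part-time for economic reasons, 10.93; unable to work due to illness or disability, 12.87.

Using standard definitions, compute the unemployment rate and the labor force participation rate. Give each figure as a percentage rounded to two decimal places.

Employed = 158.46 + 10.93 = 169.39 million (anyone who worked, including part-time for economic reasons, counts as employed).
Unemployed = 5.91 million.
Labor force = 169.39 + 5.91 = 175.30 million.
Not in labor force = 21.44 + 26.39 + 2.04 + 96.12 + 12.87 = 158.86 million (those not working and not actively searching are outside the labor force — including those who want a job but have given up searching).
Civilian working-age population = 175.30 + 158.86 = 334.16 million.
Unemployment rate = 5.91 / 175.30 = 3.37%.
Labor force participation rate = 175.30 / 334.16 = 52.46%.

Unemployment rate ≈ 3.37%; labor force participation rate ≈ 52.46%.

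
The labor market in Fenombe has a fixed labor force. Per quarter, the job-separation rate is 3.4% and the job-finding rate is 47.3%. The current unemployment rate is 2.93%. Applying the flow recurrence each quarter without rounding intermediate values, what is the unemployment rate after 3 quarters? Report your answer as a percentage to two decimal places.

With a fixed labor force, u_{t+1} = u_t + s·(1−u_t) − f·u_t = u_t·(1−s−f) + s.
Here 1−s−f = 0.493 and s = 0.034.
u_1 = 0.029300 × 0.493 + 0.034 = 0.048445.
u_2 = 0.048445 × 0.493 + 0.034 = 0.057883.
u_3 = 0.057883 × 0.493 + 0.034 = 0.062536.

Unemployment rate after three quarters ≈ 6.25%.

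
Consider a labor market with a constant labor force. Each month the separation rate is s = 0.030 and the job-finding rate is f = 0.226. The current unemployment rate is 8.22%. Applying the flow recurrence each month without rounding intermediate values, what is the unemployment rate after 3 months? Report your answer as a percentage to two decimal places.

Unemployment rate after three months ≈ 10.28%.

With a fixed labor force, u_{t+1} = u_t + s·(1−u_t) − f·u_t = u_t·(1−s−f) + s.
Here 1−s−f = 0.744 and s = 0.030.
u_1 = 0.082200 × 0.744 + 0.030 = 0.091157.
u_2 = 0.091157 × 0.744 + 0.030 = 0.097821.
u_3 = 0.097821 × 0.744 + 0.030 = 0.102779.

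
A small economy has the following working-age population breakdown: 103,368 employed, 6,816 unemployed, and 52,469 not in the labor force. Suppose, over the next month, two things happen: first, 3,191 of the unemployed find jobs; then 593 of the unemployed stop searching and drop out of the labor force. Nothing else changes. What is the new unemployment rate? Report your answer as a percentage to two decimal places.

New unemployment rate ≈ 2.77%.

Initially, labor force = 103,368 + 6,816 = 110,184, so u = 6,816/110,184 = 6.19%.
After the first change, unemployed falls and employed rises by 3,191; labor force unchanged → E = 106,559, U = 3,625, labor force = 110,184.
After the second change, unemployed and labor force both fall by 593 → E = 106,559, U = 3,032, labor force = 109,591.
New unemployment rate = 3,032 / 109,591 = 2.77%.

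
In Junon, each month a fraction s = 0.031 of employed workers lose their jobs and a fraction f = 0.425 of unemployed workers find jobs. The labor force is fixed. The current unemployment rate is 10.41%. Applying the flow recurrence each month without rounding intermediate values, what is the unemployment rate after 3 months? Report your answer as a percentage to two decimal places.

Unemployment rate after three months ≈ 7.38%.

With a fixed labor force, u_{t+1} = u_t + s·(1−u_t) − f·u_t = u_t·(1−s−f) + s.
Here 1−s−f = 0.544 and s = 0.031.
u_1 = 0.104100 × 0.544 + 0.031 = 0.087630.
u_2 = 0.087630 × 0.544 + 0.031 = 0.078671.
u_3 = 0.078671 × 0.544 + 0.031 = 0.073797.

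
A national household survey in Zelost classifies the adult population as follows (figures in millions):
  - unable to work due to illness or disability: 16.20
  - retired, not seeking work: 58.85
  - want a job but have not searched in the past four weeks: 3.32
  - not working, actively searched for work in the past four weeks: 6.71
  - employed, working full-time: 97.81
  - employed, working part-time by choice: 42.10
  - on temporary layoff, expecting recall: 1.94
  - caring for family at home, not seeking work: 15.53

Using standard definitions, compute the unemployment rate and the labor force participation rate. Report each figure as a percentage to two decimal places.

Employed = 97.81 + 42.10 = 139.91 million.
Unemployed = 6.71 + 1.94 = 8.65 million (jobless and actively searching, or on temporary layoff).
Labor force = 139.91 + 8.65 = 148.56 million.
Not in labor force = 16.20 + 58.85 + 3.32 + 15.53 = 93.90 million (those not working and not actively searching are outside the labor force — including those who want a job but have given up searching).
Civilian working-age population = 148.56 + 93.90 = 242.46 million.
Unemployment rate = 8.65 / 148.56 = 5.82%.
Labor force participation rate = 148.56 / 242.46 = 61.27%.

Unemployment rate ≈ 5.82%; labor force participation rate ≈ 61.27%.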